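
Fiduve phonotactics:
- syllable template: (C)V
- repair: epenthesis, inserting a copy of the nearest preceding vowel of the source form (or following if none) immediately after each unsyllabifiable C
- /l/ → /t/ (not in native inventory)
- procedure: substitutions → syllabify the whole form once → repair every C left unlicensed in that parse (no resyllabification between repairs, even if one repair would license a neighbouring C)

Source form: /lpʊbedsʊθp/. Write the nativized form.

Substitution: /l/ → /t/, giving /tpʊbedsʊθp/.
The consonants /t/, /d/, /θ/, /p/ cannot be parsed into a legal (C)V syllable (no codas are permitted; onsets are limited to one consonant).
Epenthesis after each stranded consonant: /t/ → /tʊ/, /d/ → /de/, /θ/ → /θʊ/, /p/ → /pʊ/.

tʊpʊbedesʊθʊpʊ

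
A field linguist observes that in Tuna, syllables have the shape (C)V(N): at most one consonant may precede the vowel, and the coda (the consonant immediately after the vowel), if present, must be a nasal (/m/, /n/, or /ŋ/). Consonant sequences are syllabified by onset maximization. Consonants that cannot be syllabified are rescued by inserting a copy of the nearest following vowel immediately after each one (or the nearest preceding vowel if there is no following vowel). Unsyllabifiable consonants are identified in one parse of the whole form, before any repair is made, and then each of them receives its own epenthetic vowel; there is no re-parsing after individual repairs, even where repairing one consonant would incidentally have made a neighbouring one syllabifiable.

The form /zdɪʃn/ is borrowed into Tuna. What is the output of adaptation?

The consonants /z/, /ʃ/, /n/ cannot be parsed into a legal (C)V(N) syllable (only a nasal (/m/, /n/, or /ŋ/) is licensed in coda position; onsets are limited to one consonant).
Each unlicensed consonant becomes the onset of a new syllable: /z/ → /zɪ/, /ʃ/ → /ʃɪ/, /n/ → /nɪ/.

zɪdɪʃɪnɪ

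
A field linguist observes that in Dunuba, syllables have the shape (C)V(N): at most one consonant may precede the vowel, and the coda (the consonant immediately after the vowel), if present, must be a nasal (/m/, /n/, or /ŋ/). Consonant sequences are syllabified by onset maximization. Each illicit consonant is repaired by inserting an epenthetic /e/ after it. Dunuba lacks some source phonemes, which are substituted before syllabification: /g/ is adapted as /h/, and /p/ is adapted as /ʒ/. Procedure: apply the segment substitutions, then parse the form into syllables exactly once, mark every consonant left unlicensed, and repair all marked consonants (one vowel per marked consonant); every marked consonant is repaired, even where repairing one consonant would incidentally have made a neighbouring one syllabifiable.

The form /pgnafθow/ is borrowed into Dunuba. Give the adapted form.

Substitution: /p/ → /ʒ/, /g/ → /h/, giving /ʒhnafθow/.
Under (C)V(N), the unsyllabifiable consonants are /ʒ/, /h/, /f/, /w/ (only a nasal (/m/, /n/, or /ŋ/) is licensed in coda position; onsets are limited to one consonant).
Inserting the epenthetic vowel yields /ʒ/ → /ʒe/, /h/ → /he/, /f/ → /fe/, /w/ → /we/.

ʒehenafeθowe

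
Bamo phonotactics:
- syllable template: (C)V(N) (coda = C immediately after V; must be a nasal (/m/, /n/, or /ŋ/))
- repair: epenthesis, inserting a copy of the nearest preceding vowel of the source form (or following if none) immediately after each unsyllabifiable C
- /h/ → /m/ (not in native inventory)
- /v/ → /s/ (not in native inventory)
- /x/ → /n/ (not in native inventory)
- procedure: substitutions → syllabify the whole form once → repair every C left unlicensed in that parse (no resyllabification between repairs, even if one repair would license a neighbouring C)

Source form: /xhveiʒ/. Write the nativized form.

Substitution: /x/ → /n/, /h/ → /m/, /v/ → /s/, giving /nmseiʒ/.
Syllabifying with onset maximization leaves /n/, /m/, /ʒ/ stranded (only a nasal (/m/, /n/, or /ŋ/) is licensed in coda position; onsets are limited to one consonant).
Each unlicensed consonant becomes the onset of a new syllable: /n/ → /ne/, /m/ → /me/, /ʒ/ → /ʒi/.

nemeseiʒi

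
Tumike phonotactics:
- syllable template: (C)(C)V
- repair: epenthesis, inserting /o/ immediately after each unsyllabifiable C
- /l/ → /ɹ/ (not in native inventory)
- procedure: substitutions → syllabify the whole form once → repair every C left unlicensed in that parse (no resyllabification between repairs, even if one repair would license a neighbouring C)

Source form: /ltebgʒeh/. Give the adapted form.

Substitution: /l/ → /ɹ/, giving /ɹtebgʒeh/.
Under (C)(C)V, the unsyllabifiable consonants are /b/, /h/ (no codas are permitted; onsets may contain at most 2 consonants).
Inserting the epenthetic vowel yields /b/ → /bo/, /h/ → /ho/.

ɹtebogʒeho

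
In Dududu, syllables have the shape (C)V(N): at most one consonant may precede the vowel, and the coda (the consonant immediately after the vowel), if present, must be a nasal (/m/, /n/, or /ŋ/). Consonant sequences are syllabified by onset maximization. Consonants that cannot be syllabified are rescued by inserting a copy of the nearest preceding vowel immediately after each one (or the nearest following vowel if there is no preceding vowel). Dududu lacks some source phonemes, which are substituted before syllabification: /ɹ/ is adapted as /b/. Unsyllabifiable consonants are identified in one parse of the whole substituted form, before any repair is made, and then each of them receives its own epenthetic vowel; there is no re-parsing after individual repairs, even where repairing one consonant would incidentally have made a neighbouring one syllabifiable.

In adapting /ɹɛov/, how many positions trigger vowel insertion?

1

After substitution the input is /bɛov/.
The unsyllabifiable consonants are /v/; each receives one epenthetic vowel.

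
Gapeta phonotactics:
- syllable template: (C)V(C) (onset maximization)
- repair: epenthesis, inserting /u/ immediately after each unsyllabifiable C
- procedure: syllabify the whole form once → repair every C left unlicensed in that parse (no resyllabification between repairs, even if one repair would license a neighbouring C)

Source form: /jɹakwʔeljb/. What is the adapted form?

juɹakwuʔeljubu

Syllabifying with onset maximization leaves /j/, /w/, /j/, /b/ stranded (at most one coda consonant is licensed; onsets are limited to one consonant).
Epenthesis after each stranded consonant: /j/ → /ju/, /w/ → /wu/, /j/ → /ju/, /b/ → /bu/.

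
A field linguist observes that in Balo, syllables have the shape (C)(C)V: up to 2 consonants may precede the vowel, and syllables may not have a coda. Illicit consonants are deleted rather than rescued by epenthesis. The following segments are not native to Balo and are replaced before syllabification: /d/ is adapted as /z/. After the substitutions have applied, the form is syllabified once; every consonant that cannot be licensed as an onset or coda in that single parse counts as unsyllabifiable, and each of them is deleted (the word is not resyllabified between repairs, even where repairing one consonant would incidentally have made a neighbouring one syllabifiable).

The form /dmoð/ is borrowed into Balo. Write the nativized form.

Substitution: /d/ → /z/, giving /zmoð/.
Syllabifying with onset maximization leaves /ð/ stranded (no codas are permitted; onsets may contain at most 2 consonants).
Deletion applies to /ð/.

zmo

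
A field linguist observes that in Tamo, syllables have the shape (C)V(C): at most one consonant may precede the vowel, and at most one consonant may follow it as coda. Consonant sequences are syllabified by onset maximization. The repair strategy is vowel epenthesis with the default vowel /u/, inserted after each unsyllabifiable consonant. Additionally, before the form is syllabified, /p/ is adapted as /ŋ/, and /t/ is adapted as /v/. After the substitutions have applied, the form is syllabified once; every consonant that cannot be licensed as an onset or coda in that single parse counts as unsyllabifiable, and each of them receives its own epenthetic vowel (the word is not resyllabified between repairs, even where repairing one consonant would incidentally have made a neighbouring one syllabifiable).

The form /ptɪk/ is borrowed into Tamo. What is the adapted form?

ŋuvɪk

Substitution: /p/ → /ŋ/, /t/ → /v/, giving /ŋvɪk/.
Syllabifying with onset maximization leaves /ŋ/ stranded (at most one coda consonant is licensed; onsets are limited to one consonant).
Each unlicensed consonant becomes the onset of a new syllable: /ŋ/ → /ŋu/.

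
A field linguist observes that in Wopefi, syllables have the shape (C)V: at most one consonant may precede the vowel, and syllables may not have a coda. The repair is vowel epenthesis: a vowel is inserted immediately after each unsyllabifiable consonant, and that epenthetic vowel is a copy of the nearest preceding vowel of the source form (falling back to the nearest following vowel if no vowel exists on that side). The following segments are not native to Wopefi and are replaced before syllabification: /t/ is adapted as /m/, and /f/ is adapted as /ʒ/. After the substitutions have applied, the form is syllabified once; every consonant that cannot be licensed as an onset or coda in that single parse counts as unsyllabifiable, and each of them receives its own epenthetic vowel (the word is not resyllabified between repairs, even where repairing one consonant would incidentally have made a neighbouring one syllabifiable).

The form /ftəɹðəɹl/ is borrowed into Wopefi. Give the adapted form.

ʒəməɹəðəɹələ

Substitution: /f/ → /ʒ/, /t/ → /m/, giving /ʒməɹðəɹl/.
The consonants /ʒ/, /ɹ/, /ɹ/, /l/ cannot be parsed into a legal (C)V syllable (no codas are permitted; onsets are limited to one consonant).
Inserting the epenthetic vowel yields /ʒ/ → /ʒə/, /ɹ/ → /ɹə/, /ɹ/ → /ɹə/, /l/ → /lə/.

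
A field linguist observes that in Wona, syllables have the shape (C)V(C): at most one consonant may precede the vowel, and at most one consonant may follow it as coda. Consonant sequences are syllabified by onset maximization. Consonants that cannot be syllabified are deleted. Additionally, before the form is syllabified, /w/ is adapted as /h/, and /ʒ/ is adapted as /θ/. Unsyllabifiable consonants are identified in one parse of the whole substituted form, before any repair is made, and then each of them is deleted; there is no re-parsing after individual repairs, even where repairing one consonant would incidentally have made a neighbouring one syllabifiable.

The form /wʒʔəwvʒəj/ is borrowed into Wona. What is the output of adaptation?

ʔəhθəj

Substitution: /w/ → /h/, /ʒ/ → /θ/, giving /hθʔəhvθəj/.
The consonants /h/, /θ/, /v/ cannot be parsed into a legal (C)V(C) syllable (at most one coda consonant is licensed; onsets are limited to one consonant).
Deletion applies to /h/, /θ/, /v/.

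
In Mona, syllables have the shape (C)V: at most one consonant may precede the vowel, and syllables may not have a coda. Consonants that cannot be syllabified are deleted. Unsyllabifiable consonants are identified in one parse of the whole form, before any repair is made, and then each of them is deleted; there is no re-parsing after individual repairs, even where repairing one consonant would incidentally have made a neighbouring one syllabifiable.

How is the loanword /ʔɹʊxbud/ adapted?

ɹʊbu

The consonants /ʔ/, /x/, /d/ cannot be parsed into a legal (C)V syllable (no codas are permitted; onsets are limited to one consonant).
Deletion applies to /ʔ/, /x/, /d/.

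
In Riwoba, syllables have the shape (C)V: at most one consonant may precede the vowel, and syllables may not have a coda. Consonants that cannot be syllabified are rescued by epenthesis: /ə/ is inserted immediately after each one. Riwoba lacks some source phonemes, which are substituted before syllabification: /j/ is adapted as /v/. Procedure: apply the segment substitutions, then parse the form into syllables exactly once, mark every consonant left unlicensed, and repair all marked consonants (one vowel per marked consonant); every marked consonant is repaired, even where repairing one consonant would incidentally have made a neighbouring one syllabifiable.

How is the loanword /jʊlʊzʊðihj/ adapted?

vʊlʊzʊðihəvə

Substitution: /j/ → /v/, giving /vʊlʊzʊðihv/.
Syllabifying with onset maximization leaves /h/, /v/ stranded (no codas are permitted; onsets are limited to one consonant).
Each unlicensed consonant becomes the onset of a new syllable: /h/ → /hə/, /v/ → /və/.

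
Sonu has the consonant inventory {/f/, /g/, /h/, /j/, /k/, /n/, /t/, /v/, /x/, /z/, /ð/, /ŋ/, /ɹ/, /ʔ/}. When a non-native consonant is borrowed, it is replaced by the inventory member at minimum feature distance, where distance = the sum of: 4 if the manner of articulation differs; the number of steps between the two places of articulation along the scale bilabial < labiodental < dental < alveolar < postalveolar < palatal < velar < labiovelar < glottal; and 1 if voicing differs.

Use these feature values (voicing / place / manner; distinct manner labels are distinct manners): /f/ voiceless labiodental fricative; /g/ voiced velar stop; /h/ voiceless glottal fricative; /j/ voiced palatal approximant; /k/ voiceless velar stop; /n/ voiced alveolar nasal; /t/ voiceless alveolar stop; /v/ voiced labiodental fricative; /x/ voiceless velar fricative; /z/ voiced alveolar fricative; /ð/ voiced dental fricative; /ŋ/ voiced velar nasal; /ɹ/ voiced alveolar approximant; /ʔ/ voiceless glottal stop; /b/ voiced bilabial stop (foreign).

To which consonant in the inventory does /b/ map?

/t/ is closest: same manner (stop), place distance 3 (bilabial→alveolar), voicing differs (+1); total 4. Next closest is /v/ at distance 5.

t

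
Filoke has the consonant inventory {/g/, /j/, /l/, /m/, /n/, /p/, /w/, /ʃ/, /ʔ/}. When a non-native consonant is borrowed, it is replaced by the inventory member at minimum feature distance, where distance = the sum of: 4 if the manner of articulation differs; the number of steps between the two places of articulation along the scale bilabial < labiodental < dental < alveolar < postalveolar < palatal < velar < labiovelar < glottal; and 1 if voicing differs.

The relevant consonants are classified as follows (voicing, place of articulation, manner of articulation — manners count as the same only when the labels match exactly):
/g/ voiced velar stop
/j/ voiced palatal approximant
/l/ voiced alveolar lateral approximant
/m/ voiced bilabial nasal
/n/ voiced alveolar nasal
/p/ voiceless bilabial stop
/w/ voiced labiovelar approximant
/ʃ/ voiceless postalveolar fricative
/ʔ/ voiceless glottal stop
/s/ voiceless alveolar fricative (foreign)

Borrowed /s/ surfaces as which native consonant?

/ʃ/ is closest: same manner (fricative), place distance 1 (alveolar→postalveolar), same voicing; total 1. Next closest is /l/ at distance 5.

ʃ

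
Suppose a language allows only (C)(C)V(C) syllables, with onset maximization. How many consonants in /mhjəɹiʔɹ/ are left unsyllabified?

Under (C)(C)V(C), the unsyllabifiable consonants are /m/, /ɹ/ (at most one coda consonant is licensed; onsets may contain at most 2 consonants).

2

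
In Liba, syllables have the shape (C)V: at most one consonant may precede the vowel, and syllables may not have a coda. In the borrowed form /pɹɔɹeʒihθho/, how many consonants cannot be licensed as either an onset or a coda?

3

Under (C)V, the unsyllabifiable consonants are /p/, /h/, /θ/ (no codas are permitted; onsets are limited to one consonant).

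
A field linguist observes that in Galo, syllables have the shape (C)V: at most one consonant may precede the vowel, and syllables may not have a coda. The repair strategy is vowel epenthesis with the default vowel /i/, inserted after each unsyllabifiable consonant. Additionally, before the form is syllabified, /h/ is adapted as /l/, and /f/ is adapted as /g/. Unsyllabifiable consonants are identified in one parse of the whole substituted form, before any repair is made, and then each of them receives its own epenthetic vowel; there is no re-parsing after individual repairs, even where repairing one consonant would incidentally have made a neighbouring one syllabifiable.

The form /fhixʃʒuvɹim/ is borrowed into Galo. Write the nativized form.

gilixiʃiʒuviɹimi

Substitution: /f/ → /g/, /h/ → /l/, giving /glixʃʒuvɹim/.
The consonants /g/, /x/, /ʃ/, /v/, /m/ cannot be parsed into a legal (C)V syllable (no codas are permitted; onsets are limited to one consonant).
Epenthesis after each stranded consonant: /g/ → /gi/, /x/ → /xi/, /ʃ/ → /ʃi/, /v/ → /vi/, /m/ → /mi/.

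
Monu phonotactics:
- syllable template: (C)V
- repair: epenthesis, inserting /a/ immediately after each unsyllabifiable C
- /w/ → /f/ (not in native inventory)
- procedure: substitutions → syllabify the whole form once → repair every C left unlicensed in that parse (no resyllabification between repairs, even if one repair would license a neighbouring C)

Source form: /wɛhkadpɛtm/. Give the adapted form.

Substitution: /w/ → /f/, giving /fɛhkadpɛtm/.
Under (C)V, the unsyllabifiable consonants are /h/, /d/, /t/, /m/ (no codas are permitted; onsets are limited to one consonant).
Inserting the epenthetic vowel yields /h/ → /ha/, /d/ → /da/, /t/ → /ta/, /m/ → /ma/.

fɛhakadapɛtama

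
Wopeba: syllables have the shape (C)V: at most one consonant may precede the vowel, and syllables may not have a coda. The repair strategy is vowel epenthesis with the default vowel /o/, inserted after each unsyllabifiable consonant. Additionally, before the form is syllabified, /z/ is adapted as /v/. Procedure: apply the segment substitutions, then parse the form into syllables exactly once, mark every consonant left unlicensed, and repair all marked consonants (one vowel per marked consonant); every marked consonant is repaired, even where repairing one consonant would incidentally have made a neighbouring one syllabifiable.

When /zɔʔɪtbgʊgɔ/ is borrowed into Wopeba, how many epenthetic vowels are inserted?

After substitution the input is /vɔʔɪtbgʊgɔ/.
The unsyllabifiable consonants are /t/, /b/; each receives one epenthetic vowel.

2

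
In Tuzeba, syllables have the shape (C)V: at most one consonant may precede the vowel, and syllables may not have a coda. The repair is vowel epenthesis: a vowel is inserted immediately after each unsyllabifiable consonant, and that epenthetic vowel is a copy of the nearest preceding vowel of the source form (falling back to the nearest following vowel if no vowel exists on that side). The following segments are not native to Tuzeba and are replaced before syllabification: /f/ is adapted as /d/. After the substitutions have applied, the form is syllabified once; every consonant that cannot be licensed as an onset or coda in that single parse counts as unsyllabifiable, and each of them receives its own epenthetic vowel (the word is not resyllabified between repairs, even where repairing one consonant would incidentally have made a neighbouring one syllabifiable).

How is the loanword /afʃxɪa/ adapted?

Substitution: /f/ → /d/, giving /adʃxɪa/.
Under (C)V, the unsyllabifiable consonants are /d/, /ʃ/ (no codas are permitted; onsets are limited to one consonant).
Epenthesis after each stranded consonant: /d/ → /da/, /ʃ/ → /ʃa/.

adaʃaxɪa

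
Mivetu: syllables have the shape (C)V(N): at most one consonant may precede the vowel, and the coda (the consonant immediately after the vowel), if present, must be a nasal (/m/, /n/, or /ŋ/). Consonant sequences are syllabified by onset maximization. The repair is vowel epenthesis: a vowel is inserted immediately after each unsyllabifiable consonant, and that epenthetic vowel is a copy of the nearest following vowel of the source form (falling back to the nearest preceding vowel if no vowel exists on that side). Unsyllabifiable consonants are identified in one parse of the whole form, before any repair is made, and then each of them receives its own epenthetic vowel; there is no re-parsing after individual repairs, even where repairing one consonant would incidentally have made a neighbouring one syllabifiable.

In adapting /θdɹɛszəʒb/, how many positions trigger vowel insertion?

5

The unsyllabifiable consonants are /θ/, /d/, /s/, /ʒ/, /b/; each receives one epenthetic vowel.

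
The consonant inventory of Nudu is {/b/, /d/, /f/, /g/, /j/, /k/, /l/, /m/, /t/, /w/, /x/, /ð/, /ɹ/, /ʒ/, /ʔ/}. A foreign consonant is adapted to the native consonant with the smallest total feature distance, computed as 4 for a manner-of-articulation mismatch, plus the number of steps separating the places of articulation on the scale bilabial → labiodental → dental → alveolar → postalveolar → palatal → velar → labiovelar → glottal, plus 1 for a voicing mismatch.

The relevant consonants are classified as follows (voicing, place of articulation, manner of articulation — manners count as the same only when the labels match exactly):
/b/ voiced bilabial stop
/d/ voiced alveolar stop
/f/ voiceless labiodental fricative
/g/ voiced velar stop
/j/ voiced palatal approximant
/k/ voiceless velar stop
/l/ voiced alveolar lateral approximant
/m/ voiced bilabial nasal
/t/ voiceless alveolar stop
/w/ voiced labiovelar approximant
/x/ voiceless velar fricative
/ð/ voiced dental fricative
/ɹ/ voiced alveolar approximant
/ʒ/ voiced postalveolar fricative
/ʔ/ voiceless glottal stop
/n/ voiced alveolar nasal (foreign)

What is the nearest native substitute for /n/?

/m/ is closest: same manner (nasal), place distance 3 (alveolar→bilabial), same voicing; total 3. Next closest is /d/ at distance 4.

m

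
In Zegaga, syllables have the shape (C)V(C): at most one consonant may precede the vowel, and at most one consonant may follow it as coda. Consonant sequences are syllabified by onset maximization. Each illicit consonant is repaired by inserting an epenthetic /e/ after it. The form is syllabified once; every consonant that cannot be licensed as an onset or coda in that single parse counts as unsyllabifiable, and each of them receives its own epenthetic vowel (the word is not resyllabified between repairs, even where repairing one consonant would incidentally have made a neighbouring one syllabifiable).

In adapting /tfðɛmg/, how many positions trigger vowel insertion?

The unsyllabifiable consonants are /t/, /f/, /g/; each receives one epenthetic vowel.

3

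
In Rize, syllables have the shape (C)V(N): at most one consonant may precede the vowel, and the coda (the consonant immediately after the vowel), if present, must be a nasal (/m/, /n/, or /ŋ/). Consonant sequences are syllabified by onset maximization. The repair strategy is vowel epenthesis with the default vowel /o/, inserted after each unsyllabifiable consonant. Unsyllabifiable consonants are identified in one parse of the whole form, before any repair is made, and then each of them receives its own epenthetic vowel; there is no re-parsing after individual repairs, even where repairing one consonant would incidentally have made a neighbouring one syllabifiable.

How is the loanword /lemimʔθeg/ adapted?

lemimʔoθego

Syllabifying with onset maximization leaves /ʔ/, /g/ stranded (only a nasal (/m/, /n/, or /ŋ/) is licensed in coda position; onsets are limited to one consonant).
Epenthesis after each stranded consonant: /ʔ/ → /ʔo/, /g/ → /go/.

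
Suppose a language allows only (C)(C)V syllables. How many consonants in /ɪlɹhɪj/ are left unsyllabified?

The consonants /l/, /j/ cannot be parsed into a legal (C)(C)V syllable (no codas are permitted; onsets may contain at most 2 consonants).

2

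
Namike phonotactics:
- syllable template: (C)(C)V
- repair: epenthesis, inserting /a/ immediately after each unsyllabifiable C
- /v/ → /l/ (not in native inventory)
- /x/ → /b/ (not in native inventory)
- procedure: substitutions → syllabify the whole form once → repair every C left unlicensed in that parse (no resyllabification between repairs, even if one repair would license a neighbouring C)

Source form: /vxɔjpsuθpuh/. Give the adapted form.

Substitution: /v/ → /l/, /x/ → /b/, giving /lbɔjpsuθpuh/.
The consonants /j/, /h/ cannot be parsed into a legal (C)(C)V syllable (no codas are permitted; onsets may contain at most 2 consonants).
Each unlicensed consonant becomes the onset of a new syllable: /j/ → /ja/, /h/ → /ha/.

lbɔjapsuθpuha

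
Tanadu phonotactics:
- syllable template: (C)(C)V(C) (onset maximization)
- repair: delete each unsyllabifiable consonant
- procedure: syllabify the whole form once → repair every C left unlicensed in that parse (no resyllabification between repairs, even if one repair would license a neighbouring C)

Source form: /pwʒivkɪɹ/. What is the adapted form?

wʒivkɪɹ

Under (C)(C)V(C), the unsyllabifiable consonants are /p/ (at most one coda consonant is licensed; onsets may contain at most 2 consonants).
Deletion applies to /p/.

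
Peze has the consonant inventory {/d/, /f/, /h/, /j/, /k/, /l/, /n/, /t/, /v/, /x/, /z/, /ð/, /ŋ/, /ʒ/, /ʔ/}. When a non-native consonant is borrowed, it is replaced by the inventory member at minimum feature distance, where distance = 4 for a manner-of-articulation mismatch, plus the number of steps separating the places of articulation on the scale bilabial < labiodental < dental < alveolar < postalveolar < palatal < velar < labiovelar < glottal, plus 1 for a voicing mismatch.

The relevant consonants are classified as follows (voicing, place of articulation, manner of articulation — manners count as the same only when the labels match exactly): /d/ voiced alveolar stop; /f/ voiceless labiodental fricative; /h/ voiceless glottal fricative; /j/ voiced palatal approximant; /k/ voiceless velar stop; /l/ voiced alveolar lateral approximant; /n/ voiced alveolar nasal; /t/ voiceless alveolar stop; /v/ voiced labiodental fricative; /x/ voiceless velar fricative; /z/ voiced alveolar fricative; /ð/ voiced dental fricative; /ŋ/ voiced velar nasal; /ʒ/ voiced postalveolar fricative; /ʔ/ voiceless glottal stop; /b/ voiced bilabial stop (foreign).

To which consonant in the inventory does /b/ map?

/d/ is closest: same manner (stop), place distance 3 (bilabial→alveolar), same voicing; total 3. Next closest is /t/ at distance 4.

d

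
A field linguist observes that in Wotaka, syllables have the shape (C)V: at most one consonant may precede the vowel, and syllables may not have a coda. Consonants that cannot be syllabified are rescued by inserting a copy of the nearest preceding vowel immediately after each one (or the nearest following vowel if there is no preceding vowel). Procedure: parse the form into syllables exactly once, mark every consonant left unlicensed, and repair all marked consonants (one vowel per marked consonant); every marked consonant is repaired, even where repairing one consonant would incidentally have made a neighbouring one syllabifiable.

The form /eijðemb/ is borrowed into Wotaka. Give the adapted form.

eijiðemebe

The consonants /j/, /m/, /b/ cannot be parsed into a legal (C)V syllable (no codas are permitted; onsets are limited to one consonant).
Inserting the epenthetic vowel yields /j/ → /ji/, /m/ → /me/, /b/ → /be/.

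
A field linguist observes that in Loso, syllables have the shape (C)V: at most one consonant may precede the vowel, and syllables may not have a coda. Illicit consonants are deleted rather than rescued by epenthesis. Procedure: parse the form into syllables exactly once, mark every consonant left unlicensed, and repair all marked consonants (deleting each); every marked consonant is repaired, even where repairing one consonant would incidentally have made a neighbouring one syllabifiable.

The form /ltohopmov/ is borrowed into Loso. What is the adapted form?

tohomo

Under (C)V, the unsyllabifiable consonants are /l/, /p/, /v/ (no codas are permitted; onsets are limited to one consonant).
Each unlicensed consonant is deleted: /l/, /p/, /v/.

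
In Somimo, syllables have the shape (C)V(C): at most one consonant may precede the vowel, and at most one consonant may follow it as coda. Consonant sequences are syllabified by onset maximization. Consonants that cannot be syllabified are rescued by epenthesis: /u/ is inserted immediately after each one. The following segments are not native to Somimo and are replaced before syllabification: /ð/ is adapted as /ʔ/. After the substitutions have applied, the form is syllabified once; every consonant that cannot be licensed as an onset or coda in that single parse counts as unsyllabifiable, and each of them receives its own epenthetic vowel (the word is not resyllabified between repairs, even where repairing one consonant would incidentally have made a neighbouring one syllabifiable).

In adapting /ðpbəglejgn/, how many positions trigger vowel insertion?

4

After substitution the input is /ʔpbəglejgn/.
The unsyllabifiable consonants are /ʔ/, /p/, /g/, /n/; each receives one epenthetic vowel.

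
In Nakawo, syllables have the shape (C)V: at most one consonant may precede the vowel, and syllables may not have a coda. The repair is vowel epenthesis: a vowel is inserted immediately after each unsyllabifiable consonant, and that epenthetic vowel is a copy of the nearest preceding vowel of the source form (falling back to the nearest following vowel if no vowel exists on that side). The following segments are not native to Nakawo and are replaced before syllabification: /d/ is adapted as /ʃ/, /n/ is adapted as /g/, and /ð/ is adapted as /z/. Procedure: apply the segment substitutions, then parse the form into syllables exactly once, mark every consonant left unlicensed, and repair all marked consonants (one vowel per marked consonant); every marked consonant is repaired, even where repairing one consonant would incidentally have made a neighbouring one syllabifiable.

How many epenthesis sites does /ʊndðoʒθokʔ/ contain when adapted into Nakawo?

5

After substitution the input is /ʊgʃzoʒθokʔ/.
The unsyllabifiable consonants are /g/, /ʃ/, /ʒ/, /k/, /ʔ/; each receives one epenthetic vowel.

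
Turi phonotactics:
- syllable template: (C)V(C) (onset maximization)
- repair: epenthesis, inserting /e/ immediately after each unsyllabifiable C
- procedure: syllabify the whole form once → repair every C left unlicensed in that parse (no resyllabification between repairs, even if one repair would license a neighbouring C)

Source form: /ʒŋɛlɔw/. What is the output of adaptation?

Syllabifying with onset maximization leaves /ʒ/ stranded (at most one coda consonant is licensed; onsets are limited to one consonant).
Epenthesis after each stranded consonant: /ʒ/ → /ʒe/.

ʒeŋɛlɔw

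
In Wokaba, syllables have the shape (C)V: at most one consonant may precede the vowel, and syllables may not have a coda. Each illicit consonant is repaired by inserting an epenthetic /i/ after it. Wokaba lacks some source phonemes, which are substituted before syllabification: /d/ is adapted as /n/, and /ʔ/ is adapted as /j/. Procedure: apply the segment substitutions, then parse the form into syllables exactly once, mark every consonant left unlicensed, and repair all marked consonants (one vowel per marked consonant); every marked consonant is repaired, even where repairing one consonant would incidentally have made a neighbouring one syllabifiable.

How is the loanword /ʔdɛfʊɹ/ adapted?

jinɛfʊɹi

Substitution: /ʔ/ → /j/, /d/ → /n/, giving /jnɛfʊɹ/.
The consonants /j/, /ɹ/ cannot be parsed into a legal (C)V syllable (no codas are permitted; onsets are limited to one consonant).
Each unlicensed consonant becomes the onset of a new syllable: /j/ → /ji/, /ɹ/ → /ɹi/.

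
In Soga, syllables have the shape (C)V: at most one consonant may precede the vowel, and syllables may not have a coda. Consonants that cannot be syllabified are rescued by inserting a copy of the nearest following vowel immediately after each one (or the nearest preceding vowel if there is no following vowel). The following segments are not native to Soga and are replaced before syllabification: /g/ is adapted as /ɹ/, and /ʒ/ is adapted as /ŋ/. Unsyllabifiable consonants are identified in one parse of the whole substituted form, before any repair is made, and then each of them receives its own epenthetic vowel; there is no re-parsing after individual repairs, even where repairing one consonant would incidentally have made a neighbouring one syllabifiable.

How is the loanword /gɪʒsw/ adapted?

Substitution: /g/ → /ɹ/, /ʒ/ → /ŋ/, giving /ɹɪŋsw/.
Syllabifying with onset maximization leaves /ŋ/, /s/, /w/ stranded (no codas are permitted; onsets are limited to one consonant).
Each unlicensed consonant becomes the onset of a new syllable: /ŋ/ → /ŋɪ/, /s/ → /sɪ/, /w/ → /wɪ/.

ɹɪŋɪsɪwɪ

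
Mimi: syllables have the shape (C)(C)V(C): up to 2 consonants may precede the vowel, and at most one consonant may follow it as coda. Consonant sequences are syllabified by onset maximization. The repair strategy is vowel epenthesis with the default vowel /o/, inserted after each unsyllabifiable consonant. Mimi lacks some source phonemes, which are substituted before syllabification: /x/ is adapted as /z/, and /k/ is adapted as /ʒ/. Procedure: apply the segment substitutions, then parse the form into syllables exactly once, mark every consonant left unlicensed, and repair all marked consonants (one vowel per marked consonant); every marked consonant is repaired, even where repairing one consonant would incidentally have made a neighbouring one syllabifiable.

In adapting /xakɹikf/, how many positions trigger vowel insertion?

After substitution the input is /zaʒɹiʒf/.
The unsyllabifiable consonants are /f/; each receives one epenthetic vowel.

1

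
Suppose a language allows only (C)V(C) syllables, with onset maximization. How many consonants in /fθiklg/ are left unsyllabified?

The consonants /f/, /l/, /g/ cannot be parsed into a legal (C)V(C) syllable (at most one coda consonant is licensed; onsets are limited to one consonant).

3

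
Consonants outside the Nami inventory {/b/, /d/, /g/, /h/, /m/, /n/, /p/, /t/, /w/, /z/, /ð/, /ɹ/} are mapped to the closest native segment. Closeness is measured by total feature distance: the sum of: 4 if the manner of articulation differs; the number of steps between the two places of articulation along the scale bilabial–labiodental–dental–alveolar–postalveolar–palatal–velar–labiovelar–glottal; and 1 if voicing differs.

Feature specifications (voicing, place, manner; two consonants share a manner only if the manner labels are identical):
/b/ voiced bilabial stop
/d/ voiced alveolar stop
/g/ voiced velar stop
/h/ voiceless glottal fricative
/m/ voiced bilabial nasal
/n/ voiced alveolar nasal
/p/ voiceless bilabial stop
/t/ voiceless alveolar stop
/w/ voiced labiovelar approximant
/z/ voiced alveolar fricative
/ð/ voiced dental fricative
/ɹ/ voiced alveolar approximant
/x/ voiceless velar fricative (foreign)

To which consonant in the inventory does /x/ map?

/h/ is closest: same manner (fricative), place distance 2 (velar→glottal), same voicing; total 2. Next closest is /z/ at distance 4.

h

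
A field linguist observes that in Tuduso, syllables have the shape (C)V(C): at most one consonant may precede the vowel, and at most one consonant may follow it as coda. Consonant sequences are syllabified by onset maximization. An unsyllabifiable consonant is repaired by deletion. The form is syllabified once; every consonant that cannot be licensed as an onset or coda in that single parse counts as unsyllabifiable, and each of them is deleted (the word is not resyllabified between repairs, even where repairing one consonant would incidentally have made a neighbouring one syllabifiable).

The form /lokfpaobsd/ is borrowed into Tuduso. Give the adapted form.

The consonants /f/, /s/, /d/ cannot be parsed into a legal (C)V(C) syllable (at most one coda consonant is licensed; onsets are limited to one consonant).
Each unlicensed consonant is deleted: /f/, /s/, /d/.

lokpaob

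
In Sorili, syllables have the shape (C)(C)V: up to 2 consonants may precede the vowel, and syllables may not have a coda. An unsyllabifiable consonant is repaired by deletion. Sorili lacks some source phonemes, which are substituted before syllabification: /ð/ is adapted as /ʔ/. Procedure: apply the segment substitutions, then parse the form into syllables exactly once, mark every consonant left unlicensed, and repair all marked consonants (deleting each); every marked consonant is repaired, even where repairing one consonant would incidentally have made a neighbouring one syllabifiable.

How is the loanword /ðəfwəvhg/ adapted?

Substitution: /ð/ → /ʔ/, giving /ʔəfwəvhg/.
Syllabifying with onset maximization leaves /v/, /h/, /g/ stranded (no codas are permitted; onsets may contain at most 2 consonants).
Deleting the stranded consonants removes /v/, /h/, /g/.

ʔəfwə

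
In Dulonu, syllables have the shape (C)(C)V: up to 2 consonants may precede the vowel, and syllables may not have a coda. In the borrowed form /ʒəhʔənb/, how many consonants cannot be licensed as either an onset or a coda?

Syllabifying with onset maximization leaves /n/, /b/ stranded (no codas are permitted; onsets may contain at most 2 consonants).

2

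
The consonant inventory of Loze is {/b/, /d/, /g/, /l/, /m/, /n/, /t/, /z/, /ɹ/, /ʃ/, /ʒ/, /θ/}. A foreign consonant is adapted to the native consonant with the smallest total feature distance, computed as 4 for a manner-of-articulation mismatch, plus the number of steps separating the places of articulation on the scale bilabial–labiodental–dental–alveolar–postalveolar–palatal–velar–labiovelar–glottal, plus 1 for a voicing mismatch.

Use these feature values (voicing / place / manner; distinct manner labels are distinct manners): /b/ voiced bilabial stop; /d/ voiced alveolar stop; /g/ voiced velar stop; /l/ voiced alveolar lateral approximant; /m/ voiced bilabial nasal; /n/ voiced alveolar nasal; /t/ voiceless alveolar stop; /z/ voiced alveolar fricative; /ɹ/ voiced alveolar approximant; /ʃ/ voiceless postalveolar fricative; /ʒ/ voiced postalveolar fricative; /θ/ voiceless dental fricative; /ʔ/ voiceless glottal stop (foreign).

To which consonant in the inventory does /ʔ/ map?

/g/ is closest: same manner (stop), place distance 2 (glottal→velar), voicing differs (+1); total 3. Next closest is /t/ at distance 5.

g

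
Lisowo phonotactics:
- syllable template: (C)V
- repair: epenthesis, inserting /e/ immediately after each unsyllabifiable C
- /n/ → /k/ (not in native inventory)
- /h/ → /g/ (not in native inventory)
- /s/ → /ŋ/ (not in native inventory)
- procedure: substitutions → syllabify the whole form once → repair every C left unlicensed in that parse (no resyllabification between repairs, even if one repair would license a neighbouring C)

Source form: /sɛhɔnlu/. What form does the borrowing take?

ŋɛgɔkelu

Substitution: /s/ → /ŋ/, /h/ → /g/, /n/ → /k/, giving /ŋɛgɔklu/.
The consonants /k/ cannot be parsed into a legal (C)V syllable (no codas are permitted; onsets are limited to one consonant).
Each unlicensed consonant becomes the onset of a new syllable: /k/ → /ke/.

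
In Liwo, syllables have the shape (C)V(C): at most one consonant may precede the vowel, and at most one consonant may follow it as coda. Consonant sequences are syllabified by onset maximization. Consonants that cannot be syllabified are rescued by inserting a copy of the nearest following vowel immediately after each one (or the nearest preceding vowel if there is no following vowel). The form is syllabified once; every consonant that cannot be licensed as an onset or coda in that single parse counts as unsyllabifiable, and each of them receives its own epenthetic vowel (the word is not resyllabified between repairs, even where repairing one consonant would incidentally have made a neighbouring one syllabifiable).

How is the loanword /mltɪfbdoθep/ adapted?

The consonants /m/, /l/, /b/ cannot be parsed into a legal (C)V(C) syllable (at most one coda consonant is licensed; onsets are limited to one consonant).
Each unlicensed consonant becomes the onset of a new syllable: /m/ → /mɪ/, /l/ → /lɪ/, /b/ → /bo/.

mɪlɪtɪfbodoθep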